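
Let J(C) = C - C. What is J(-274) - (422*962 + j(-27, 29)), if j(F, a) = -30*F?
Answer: -406774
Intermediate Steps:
J(C) = 0
J(-274) - (422*962 + j(-27, 29)) = 0 - (422*962 - 30*(-27)) = 0 - (405964 + 810) = 0 - 1*406774 = 0 - 406774 = -406774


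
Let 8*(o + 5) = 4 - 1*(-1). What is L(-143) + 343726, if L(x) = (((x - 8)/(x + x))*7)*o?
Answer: 786408093/2288 ≈ 3.4371e+5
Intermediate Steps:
o = -35/8 (o = -5 + (4 - 1*(-1))/8 = -5 + (4 + 1)/8 = -5 + (1/8)*5 = -5 + 5/8 = -35/8 ≈ -4.3750)
L(x) = -245*(-8 + x)/(16*x) (L(x) = (((x - 8)/(x + x))*7)*(-35/8) = (((-8 + x)/((2*x)))*7)*(-35/8) = (((-8 + x)*(1/(2*x)))*7)*(-35/8) = (((-8 + x)/(2*x))*7)*(-35/8) = (7*(-8 + x)/(2*x))*(-35/8) = -245*(-8 + x)/(16*x))
L(-143) + 343726 = (245/16)*(8 - 1*(-143))/(-143) + 343726 = (245/16)*(-1/143)*(8 + 143) + 343726 = (245/16)*(-1/143)*151 + 343726 = -36995/2288 + 343726 = 786408093/2288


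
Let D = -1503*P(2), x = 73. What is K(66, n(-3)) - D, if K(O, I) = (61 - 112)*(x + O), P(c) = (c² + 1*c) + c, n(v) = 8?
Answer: 4935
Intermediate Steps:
P(c) = c² + 2*c (P(c) = (c² + c) + c = (c + c²) + c = c² + 2*c)
K(O, I) = -3723 - 51*O (K(O, I) = (61 - 112)*(73 + O) = -51*(73 + O) = -3723 - 51*O)
D = -12024 (D = -3006*(2 + 2) = -3006*4 = -1503*8 = -12024)
K(66, n(-3)) - D = (-3723 - 51*66) - 1*(-12024) = (-3723 - 3366) + 12024 = -7089 + 12024 = 4935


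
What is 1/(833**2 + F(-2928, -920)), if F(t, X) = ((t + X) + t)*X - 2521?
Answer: 1/6925288 ≈ 1.4440e-7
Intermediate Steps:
F(t, X) = -2521 + X*(X + 2*t) (F(t, X) = ((X + t) + t)*X - 2521 = (X + 2*t)*X - 2521 = X*(X + 2*t) - 2521 = -2521 + X*(X + 2*t))
1/(833**2 + F(-2928, -920)) = 1/(833**2 + (-2521 + (-920)**2 + 2*(-920)*(-2928))) = 1/(693889 + (-2521 + 846400 + 5387520)) = 1/(693889 + 6231399) = 1/6925288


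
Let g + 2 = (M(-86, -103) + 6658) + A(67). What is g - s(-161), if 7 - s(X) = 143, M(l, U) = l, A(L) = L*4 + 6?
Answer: 6980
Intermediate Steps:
A(L) = 6 + 4*L (A(L) = 4*L + 6 = 6 + 4*L)
g = 6844 (g = -2 + ((-86 + 6658) + (6 + 4*67)) = -2 + (6572 + (6 + 268)) = -2 + (6572 + 274) = -2 + 6846 = 6844)
s(X) = -136 (s(X) = 7 - 1*143 = 7 - 143 = -136)
g - s(-161) = 6844 - 1*(-136) = 6844 + 136 = 6980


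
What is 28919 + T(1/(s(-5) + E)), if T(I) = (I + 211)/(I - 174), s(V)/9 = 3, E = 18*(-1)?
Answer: 9051267/313 ≈ 28918.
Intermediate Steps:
E = -18
s(V) = 27 (s(V) = 9*3 = 27)
T(I) = (211 + I)/(-174 + I)
28919 + T(1/(s(-5) + E)) = 28919 + (211 + 1/(27 - 18))/(-174 + 1/(27 - 18)) = 28919 + (211 + 1/9)/(-174 + 1/9) = 28919 + (211 + ⅑)/(-174 + ⅑) = 28919 + (1900/9)/(-1565/9) = 28919 - 9/1565*1900/9 = 28919 - 380/313 = 9051267/313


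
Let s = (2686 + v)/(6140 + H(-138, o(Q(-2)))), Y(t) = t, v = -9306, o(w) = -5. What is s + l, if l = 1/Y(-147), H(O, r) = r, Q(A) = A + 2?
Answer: -65285/60123 ≈ -1.0859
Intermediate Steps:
Q(A) = 2 + A
l = -1/147 (l = 1/(-147) = -1/147 ≈ -0.0068027)
s = -1324/1227 (s = (2686 - 9306)/(6140 - 5) = -6620/6135 = -6620*1/6135 = -1324/1227 ≈ -1.0791)
s + l = -1324/1227 - 1/147 = -65285/60123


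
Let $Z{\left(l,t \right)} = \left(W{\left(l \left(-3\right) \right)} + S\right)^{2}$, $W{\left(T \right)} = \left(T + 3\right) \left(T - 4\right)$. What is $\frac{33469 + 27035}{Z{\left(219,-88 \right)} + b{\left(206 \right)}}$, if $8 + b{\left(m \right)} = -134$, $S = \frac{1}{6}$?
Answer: $\frac{2178144}{6727616870113} \approx 3.2376 \cdot 10^{-7}$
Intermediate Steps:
$S = \frac{1}{6} \approx 0.16667$
$b{\left(m \right)} = -142$ ($b{\left(m \right)} = -8 - 134 = -142$)
$W{\left(T \right)} = \left(-4 + T\right) \left(3 + T\right)$ ($W{\left(T \right)} = \left(3 + T\right) \left(-4 + T\right) = \left(-4 + T\right) \left(3 + T\right)$)
$Z{\left(l,t \right)} = \left(- \frac{71}{6} + 3 l + 9 l^{2}\right)^{2}$ ($Z{\left(l,t \right)} = \left(\left(-12 + \left(l \left(-3\right)\right)^{2} - l \left(-3\right)\right) + \frac{1}{6}\right)^{2} = \left(\left(-12 + \left(- 3 l\right)^{2} - - 3 l\right) + \frac{1}{6}\right)^{2} = \left(\left(-12 + 9 l^{2} + 3 l\right) + \frac{1}{6}\right)^{2} = \left(\left(-12 + 3 l + 9 l^{2}\right) + \frac{1}{6}\right)^{2} = \left(- \frac{71}{6} + 3 l + 9 l^{2}\right)^{2}$)
$\frac{33469 + 27035}{Z{\left(219,-88 \right)} + b{\left(206 \right)}} = \frac{33469 + 27035}{\frac{\left(-71 + 18 \cdot 219 + 54 \cdot 219^{2}\right)^{2}}{36} - 142} = \frac{60504}{\frac{\left(-71 + 3942 + 54 \cdot 47961\right)^{2}}{36} - 142} = \frac{60504}{\frac{\left(-71 + 3942 + 2589894\right)^{2}}{36} - 142} = \frac{60504}{\frac{2593765^{2}}{36} - 142} = \frac{60504}{\frac{1}{36} \cdot 6727616875225 - 142} = \frac{60504}{\frac{6727616875225}{36} - 142} = \frac{60504}{\frac{6727616870113}{36}} = 60504 \cdot \frac{36}{6727616870113} = \frac{2178144}{6727616870113}$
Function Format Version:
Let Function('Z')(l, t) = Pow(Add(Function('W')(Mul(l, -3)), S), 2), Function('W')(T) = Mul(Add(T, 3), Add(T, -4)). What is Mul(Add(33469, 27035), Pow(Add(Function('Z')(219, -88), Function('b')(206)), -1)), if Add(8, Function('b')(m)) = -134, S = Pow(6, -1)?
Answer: Rational(2178144, 6727616870113) ≈ 3.2376e-7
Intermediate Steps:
S = Rational(1, 6) ≈ 0.16667
Function('b')(m) = -142 (Function('b')(m) = Add(-8, -134) = -142)
Function('W')(T) = Mul(Add(-4, T), Add(3, T)) (Function('W')(T) = Mul(Add(3, T), Add(-4, T)) = Mul(Add(-4, T), Add(3, T)))
Function('Z')(l, t) = Pow(Add(Rational(-71, 6), Mul(3, l), Mul(9, Pow(l, 2))), 2) (Function('Z')(l, t) = Pow(Add(Add(-12, Pow(Mul(l, -3), 2), Mul(-1, Mul(l, -3))), Rational(1, 6)), 2) = Pow(Add(Add(-12, Pow(Mul(-3, l), 2), Mul(-1, Mul(-3, l))), Rational(1, 6)), 2) = Pow(Add(Add(-12, Mul(9, Pow(l, 2)), Mul(3, l)), Rational(1, 6)), 2) = Pow(Add(Add(-12, Mul(3, l), Mul(9, Pow(l, 2))), Rational(1, 6)), 2) = Pow(Add(Rational(-71, 6), Mul(3, l), Mul(9, Pow(l, 2))), 2))
Mul(Add(33469, 27035), Pow(Add(Function('Z')(219, -88), Function('b')(206)), -1)) = Mul(Add(33469, 27035), Pow(Add(Mul(Rational(1, 36), Pow(Add(-71, Mul(18, 219), Mul(54, Pow(219, 2))), 2)), -142), -1)) = Mul(60504, Pow(Add(Mul(Rational(1, 36), Pow(Add(-71, 3942, Mul(54, 47961)), 2)), -142), -1)) = Mul(60504, Pow(Add(Mul(Rational(1, 36), Pow(Add(-71, 3942, 2589894), 2)), -142), -1)) = Mul(60504, Pow(Add(Mul(Rational(1, 36), Pow(2593765, 2)), -142), -1)) = Mul(60504, Pow(Add(Mul(Rational(1, 36), 6727616875225), -142), -1)) = Mul(60504, Pow(Add(Rational(6727616875225, 36), -142), -1)) = Mul(60504, Pow(Rational(6727616870113, 36), -1)) = Mul(60504, Rational(36, 6727616870113)) = Rational(2178144, 6727616870113)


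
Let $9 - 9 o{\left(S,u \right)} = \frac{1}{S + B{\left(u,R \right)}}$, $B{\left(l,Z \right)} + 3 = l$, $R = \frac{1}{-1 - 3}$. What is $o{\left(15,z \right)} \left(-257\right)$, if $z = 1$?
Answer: $- \frac{29812}{117} \approx -254.8$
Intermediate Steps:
$R = - \frac{1}{4}$ ($R = \frac{1}{-4} = - \frac{1}{4} \approx -0.25$)
$B{\left(l,Z \right)} = -3 + l$
$o{\left(S,u \right)} = 1 - \frac{1}{9 \left(-3 + S + u\right)}$ ($o{\left(S,u \right)} = 1 - \frac{1}{9 \left(S + \left(-3 + u\right)\right)} = 1 - \frac{1}{9 \left(-3 + S + u\right)}$)
$o{\left(15,z \right)} \left(-257\right) = \frac{- \frac{28}{9} + 15 + 1}{-3 + 15 + 1} \left(-257\right) = \frac{1}{13} \cdot \frac{116}{9} \left(-257\right) = \frac{116}{117} \left(-257\right) = - \frac{29812}{117}$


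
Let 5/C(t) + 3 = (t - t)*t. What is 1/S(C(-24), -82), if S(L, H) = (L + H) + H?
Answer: -3/497 ≈ -0.0060362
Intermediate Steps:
C(t) = -5/3 (C(t) = 5/(-3 + (t - t)*t) = 5/(-3 + 0*t) = 5/(-3 + 0) = 5/(-3) = 5*(-⅓) = -5/3)
S(L, H) = L + 2*H (S(L, H) = (H + L) + H = L + 2*H)
1/S(C(-24), -82) = 1/(-5/3 + 2*(-82)) = 1/(-5/3 - 164) = 1/(-497/3) = -3/497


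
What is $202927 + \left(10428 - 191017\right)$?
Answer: $22338$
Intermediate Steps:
$202927 + \left(10428 - 191017\right) = 202927 - 180589 = 22338$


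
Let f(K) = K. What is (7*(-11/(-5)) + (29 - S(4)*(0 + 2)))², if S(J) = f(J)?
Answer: 33124/25 ≈ 1325.0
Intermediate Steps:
S(J) = J
(7*(-11/(-5)) + (29 - S(4)*(0 + 2)))² = (7*(-11/(-5)) + (29 - 4*(0 + 2)))² = (7*(-11*(-⅕)) + (29 - 4*2))² = (7*(11/5) + (29 - 1*8))² = (77/5 + (29 - 8))² = (77/5 + 21)² = (182/5)² = 33124/25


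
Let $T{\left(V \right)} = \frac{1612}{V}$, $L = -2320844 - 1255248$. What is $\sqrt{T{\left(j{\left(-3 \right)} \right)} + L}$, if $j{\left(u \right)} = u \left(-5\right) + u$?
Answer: $\frac{i \sqrt{32183619}}{3} \approx 1891.0 i$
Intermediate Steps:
$j{\left(u \right)} = - 4 u$ ($j{\left(u \right)} = - 5 u + u = - 4 u$)
$L = -3576092$ ($L = -2320844 - 1255248 = -3576092$)
$\sqrt{T{\left(j{\left(-3 \right)} \right)} + L} = \sqrt{\frac{1612}{\left(-4\right) \left(-3\right)} - 3576092} = \sqrt{\frac{1612}{12} - 3576092} = \sqrt{1612 \cdot \frac{1}{12} - 3576092} = \sqrt{\frac{403}{3} - 3576092} = \sqrt{- \frac{10727873}{3}} = \frac{i \sqrt{32183619}}{3}$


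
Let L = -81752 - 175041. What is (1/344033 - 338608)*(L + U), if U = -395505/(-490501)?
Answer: 78465261243533877212/902398559 ≈ 8.6952e+10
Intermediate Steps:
L = -256793
U = 2115/2623 (U = -395505*(-1/490501) = 2115/2623 ≈ 0.80633)
(1/344033 - 338608)*(L + U) = (1/344033 - 338608)*(-256793 + 2115/2623) = (1/344033 - 338608)*(-673565924/2623) = -116492326063/344033*(-673565924/2623) = 78465261243533877212/902398559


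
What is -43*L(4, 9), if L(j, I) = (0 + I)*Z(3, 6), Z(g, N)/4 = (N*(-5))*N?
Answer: 278640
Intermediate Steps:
Z(g, N) = -20*N² (Z(g, N) = 4*((N*(-5))*N) = 4*((-5*N)*N) = 4*(-5*N²) = -20*N²)
L(j, I) = -720*I (L(j, I) = (0 + I)*(-20*6²) = I*(-20*36) = I*(-720) = -720*I)
-43*L(4, 9) = -(-30960)*9 = -43*(-6480) = 278640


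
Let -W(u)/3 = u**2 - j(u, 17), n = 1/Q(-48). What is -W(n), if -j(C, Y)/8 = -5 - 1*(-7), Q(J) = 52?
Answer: 129795/2704 ≈ 48.001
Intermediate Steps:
j(C, Y) = -16 (j(C, Y) = -8*(-5 - 1*(-7)) = -8*(-5 + 7) = -8*2 = -16)
n = 1/52 ≈ 0.019231
W(u) = -48 - 3*u**2 (W(u) = -3*(u**2 - 1*(-16)) = -3*(u**2 + 16) = -3*(16 + u**2) = -48 - 3*u**2)
-W(n) = -(-48 - 3*(1/52)**2) = -(-48 - 3*1/2704) = -(-48 - 3/2704) = -1*(-129795/2704) = 129795/2704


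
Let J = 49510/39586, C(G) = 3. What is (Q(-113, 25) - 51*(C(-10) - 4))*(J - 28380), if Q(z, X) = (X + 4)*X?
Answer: -435879653960/19793 ≈ -2.2022e+7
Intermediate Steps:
J = 24755/19793 (J = 49510*(1/39586) = 24755/19793 ≈ 1.2507)
Q(z, X) = X*(4 + X) (Q(z, X) = (4 + X)*X = X*(4 + X))
(Q(-113, 25) - 51*(C(-10) - 4))*(J - 28380) = (25*(4 + 25) - 51*(3 - 4))*(24755/19793 - 28380) = (25*29 - 51*(-1))*(-561700585/19793) = (725 + 51)*(-561700585/19793) = 776*(-561700585/19793) = -435879653960/19793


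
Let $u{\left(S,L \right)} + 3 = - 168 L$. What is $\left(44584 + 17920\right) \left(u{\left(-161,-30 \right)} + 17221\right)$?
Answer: $1391214032$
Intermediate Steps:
$u{\left(S,L \right)} = -3 - 168 L$
$\left(44584 + 17920\right) \left(u{\left(-161,-30 \right)} + 17221\right) = \left(44584 + 17920\right) \left(\left(-3 - -5040\right) + 17221\right) = 62504 \left(\left(-3 + 5040\right) + 17221\right) = 62504 \left(5037 + 17221\right) = 62504 \cdot 22258 = 1391214032$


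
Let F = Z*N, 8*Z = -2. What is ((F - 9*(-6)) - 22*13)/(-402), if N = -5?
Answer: 923/1608 ≈ 0.57401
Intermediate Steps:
Z = -¼ (Z = (⅛)*(-2) = -¼ ≈ -0.25000)
F = 5/4 (F = -¼*(-5) = 5/4 ≈ 1.2500)
((F - 9*(-6)) - 22*13)/(-402) = ((5/4 - 9*(-6)) - 22*13)/(-402) = ((5/4 + 54) - 286)*(-1/402) = (221/4 - 286)*(-1/402) = -923/4*(-1/402) = 923/1608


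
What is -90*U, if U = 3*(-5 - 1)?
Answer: 1620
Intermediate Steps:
U = -18 (U = 3*(-6) = -18)
-90*U = -90*(-18) = 1620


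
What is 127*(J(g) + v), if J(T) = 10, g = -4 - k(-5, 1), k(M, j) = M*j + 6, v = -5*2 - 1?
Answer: -127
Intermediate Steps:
v = -11 (v = -10 - 1 = -11)
k(M, j) = 6 + M*j
g = -5 (g = -4 - (6 - 5*1) = -4 - (6 - 5) = -4 - 1*1 = -4 - 1 = -5)
127*(J(g) + v) = 127*(10 - 11) = 127*(-1) = -127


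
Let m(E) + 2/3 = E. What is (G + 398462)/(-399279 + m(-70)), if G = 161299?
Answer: -1679283/1198049 ≈ -1.4017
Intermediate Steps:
m(E) = -⅔ + E
(G + 398462)/(-399279 + m(-70)) = (161299 + 398462)/(-399279 + (-⅔ - 70)) = 559761/(-399279 - 212/3) = 559761/(-1198049/3) = 559761*(-3/1198049) = -1679283/1198049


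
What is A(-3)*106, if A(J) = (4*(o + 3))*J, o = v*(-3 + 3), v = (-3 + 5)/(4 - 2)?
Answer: -3816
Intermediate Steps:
v = 1 (v = 2/2 = 2*(½) = 1)
o = 0 (o = 1*(-3 + 3) = 1*0 = 0)
A(J) = 12*J (A(J) = (4*(0 + 3))*J = (4*3)*J = 12*J)
A(-3)*106 = (12*(-3))*106 = -36*106 = -3816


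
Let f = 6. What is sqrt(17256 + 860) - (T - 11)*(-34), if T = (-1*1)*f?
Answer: -578 + 2*sqrt(4529) ≈ -443.40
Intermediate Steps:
T = -6 (T = -1*1*6 = -1*6 = -6)
sqrt(17256 + 860) - (T - 11)*(-34) = sqrt(17256 + 860) - (-6 - 11)*(-34) = sqrt(18116) - (-17)*(-34) = 2*sqrt(4529) - 1*578 = 2*sqrt(4529) - 578 = -578 + 2*sqrt(4529)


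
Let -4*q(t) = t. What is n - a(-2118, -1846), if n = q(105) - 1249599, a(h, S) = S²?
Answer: -18629365/4 ≈ -4.6573e+6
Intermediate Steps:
q(t) = -t/4
n = -4998501/4 (n = -¼*105 - 1249599 = -105/4 - 1249599 = -4998501/4 ≈ -1.2496e+6)
n - a(-2118, -1846) = -4998501/4 - 1*(-1846)² = -4998501/4 - 1*3407716 = -4998501/4 - 3407716 = -18629365/4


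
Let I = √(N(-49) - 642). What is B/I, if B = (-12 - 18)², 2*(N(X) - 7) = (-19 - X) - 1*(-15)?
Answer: -180*I*√2/7 ≈ -36.365*I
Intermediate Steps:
N(X) = 5 - X/2 (N(X) = 7 + ((-19 - X) - 1*(-15))/2 = 7 + ((-19 - X) + 15)/2 = 7 + (-4 - X)/2 = 7 + (-2 - X/2) = 5 - X/2)
I = 35*I*√2/2 (I = √((5 - ½*(-49)) - 642) = √((5 + 49/2) - 642) = √(59/2 - 642) = √(-1225/2) = 35*I*√2/2 ≈ 24.749*I)
B = 900 (B = (-30)² = 900)
B/I = 900/((35*I*√2/2)) = 900*(-I*√2/35) = -180*I*√2/7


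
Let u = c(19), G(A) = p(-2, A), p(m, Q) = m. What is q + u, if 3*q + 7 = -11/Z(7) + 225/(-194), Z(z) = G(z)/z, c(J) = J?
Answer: 2824/97 ≈ 29.113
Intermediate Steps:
G(A) = -2
Z(z) = -2/z
q = 981/97 (q = -7/3 + (-11/((-2/7)) + 225/(-194))/3 = -7/3 + (-11/((-2*1/7)) + 225*(-1/194))/3 = -7/3 + (-11/(-2/7) - 225/194)/3 = -7/3 + (-11*(-7/2) - 225/194)/3 = -7/3 + (77/2 - 225/194)/3 = -7/3 + (1/3)*(3622/97) = -7/3 + 3622/291 = 981/97 ≈ 10.113)
u = 19
q + u = 981/97 + 19 = 2824/97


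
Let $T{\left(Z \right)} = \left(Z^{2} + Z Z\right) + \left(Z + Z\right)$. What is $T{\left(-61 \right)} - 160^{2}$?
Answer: $-18280$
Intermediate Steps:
$T{\left(Z \right)} = 2 Z + 2 Z^{2}$ ($T{\left(Z \right)} = \left(Z^{2} + Z^{2}\right) + 2 Z = 2 Z^{2} + 2 Z = 2 Z + 2 Z^{2}$)
$T{\left(-61 \right)} - 160^{2} = 2 \left(-61\right) \left(1 - 61\right) - 160^{2} = 2 \left(-61\right) \left(-60\right) - 25600 = 7320 - 25600 = -18280$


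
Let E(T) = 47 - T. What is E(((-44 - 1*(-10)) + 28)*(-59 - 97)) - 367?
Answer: -1256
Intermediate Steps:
E(((-44 - 1*(-10)) + 28)*(-59 - 97)) - 367 = (47 - ((-44 - 1*(-10)) + 28)*(-59 - 97)) - 367 = (47 - ((-44 + 10) + 28)*(-156)) - 367 = (47 - (-34 + 28)*(-156)) - 367 = (47 - (-6)*(-156)) - 367 = (47 - 1*936) - 367 = (47 - 936) - 367 = -889 - 367 = -1256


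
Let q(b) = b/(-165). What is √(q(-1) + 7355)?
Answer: 2*√50060010/165 ≈ 85.761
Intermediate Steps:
q(b) = -b/165 (q(b) = b*(-1/165) = -b/165)
√(q(-1) + 7355) = √(-1/165*(-1) + 7355) = √(1/165 + 7355) = √(1213576/165) = 2*√50060010/165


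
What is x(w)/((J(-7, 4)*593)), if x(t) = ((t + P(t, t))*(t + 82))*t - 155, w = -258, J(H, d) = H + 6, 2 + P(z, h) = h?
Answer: 23521499/593 ≈ 39665.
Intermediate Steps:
P(z, h) = -2 + h
J(H, d) = 6 + H
x(t) = -155 + t*(-2 + 2*t)*(82 + t) (x(t) = ((t + (-2 + t))*(t + 82))*t - 155 = ((-2 + 2*t)*(82 + t))*t - 155 = t*(-2 + 2*t)*(82 + t) - 155 = -155 + t*(-2 + 2*t)*(82 + t))
x(w)/((J(-7, 4)*593)) = (-155 - 164*(-258) + 2*(-258)³ + 162*(-258)²)/(((6 - 7)*593)) = (-155 + 42312 + 2*(-17173512) + 162*66564)/((-1*593)) = (-155 + 42312 - 34347024 + 10783368)/(-593) = -23521499*(-1/593) = 23521499/593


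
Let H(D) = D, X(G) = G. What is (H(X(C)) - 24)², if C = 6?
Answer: 324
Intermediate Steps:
(H(X(C)) - 24)² = (6 - 24)² = (-18)² = 324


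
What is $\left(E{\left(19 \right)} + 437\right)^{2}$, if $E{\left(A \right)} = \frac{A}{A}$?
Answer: $191844$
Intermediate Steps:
$E{\left(A \right)} = 1$
$\left(E{\left(19 \right)} + 437\right)^{2} = \left(1 + 437\right)^{2} = 438^{2} = 191844$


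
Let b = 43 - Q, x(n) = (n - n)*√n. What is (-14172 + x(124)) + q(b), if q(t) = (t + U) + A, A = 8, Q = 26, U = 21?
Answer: -14126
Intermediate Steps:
x(n) = 0 (x(n) = 0*√n = 0)
b = 17 (b = 43 - 1*26 = 43 - 26 = 17)
q(t) = 29 + t (q(t) = (t + 21) + 8 = (21 + t) + 8 = 29 + t)
(-14172 + x(124)) + q(b) = (-14172 + 0) + (29 + 17) = -14172 + 46 = -14126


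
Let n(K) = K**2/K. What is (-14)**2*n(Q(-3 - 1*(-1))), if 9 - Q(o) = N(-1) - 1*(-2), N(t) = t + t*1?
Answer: 1764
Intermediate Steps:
N(t) = 2*t (N(t) = t + t = 2*t)
Q(o) = 9 (Q(o) = 9 - (2*(-1) - 1*(-2)) = 9 - (-2 + 2) = 9 - 1*0 = 9 + 0 = 9)
n(K) = K
(-14)**2*n(Q(-3 - 1*(-1))) = (-14)**2*9 = 196*9 = 1764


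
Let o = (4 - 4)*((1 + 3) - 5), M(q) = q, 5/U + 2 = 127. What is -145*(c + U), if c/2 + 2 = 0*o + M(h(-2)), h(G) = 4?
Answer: -2929/5 ≈ -585.80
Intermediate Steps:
U = 1/25 (U = 5/(-2 + 127) = 5/125 = 5*(1/125) = 1/25 ≈ 0.040000)
o = 0 (o = 0*(4 - 5) = 0*(-1) = 0)
c = 4 (c = -4 + 2*(0*0 + 4) = -4 + 2*(0 + 4) = -4 + 2*4 = -4 + 8 = 4)
-145*(c + U) = -145*(4 + 1/25) = -145*101/25 = -2929/5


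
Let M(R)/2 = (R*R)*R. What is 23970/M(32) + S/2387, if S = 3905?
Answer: 14233385/7110656 ≈ 2.0017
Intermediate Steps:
M(R) = 2*R³ (M(R) = 2*((R*R)*R) = 2*(R²*R) = 2*R³)
23970/M(32) + S/2387 = 23970/((2*32³)) + 3905/2387 = 23970/((2*32768)) + 3905*(1/2387) = 23970/65536 + 355/217 = 23970*(1/65536) + 355/217 = 11985/32768 + 355/217 = 14233385/7110656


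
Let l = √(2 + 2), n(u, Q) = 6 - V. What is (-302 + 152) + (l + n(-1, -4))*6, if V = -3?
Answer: -84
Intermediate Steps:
n(u, Q) = 9 (n(u, Q) = 6 - 1*(-3) = 6 + 3 = 9)
l = 2 (l = √4 = 2)
(-302 + 152) + (l + n(-1, -4))*6 = (-302 + 152) + (2 + 9)*6 = -150 + 11*6 = -150 + 66 = -84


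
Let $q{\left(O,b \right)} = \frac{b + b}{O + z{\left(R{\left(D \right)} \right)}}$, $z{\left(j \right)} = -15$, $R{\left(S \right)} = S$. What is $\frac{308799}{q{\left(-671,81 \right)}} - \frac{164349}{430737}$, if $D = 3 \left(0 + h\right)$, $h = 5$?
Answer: $- \frac{563244931238}{430737} \approx -1.3076 \cdot 10^{6}$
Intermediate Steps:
$D = 15$ ($D = 3 \left(0 + 5\right) = 3 \cdot 5 = 15$)
$q{\left(O,b \right)} = \frac{2 b}{-15 + O}$ ($q{\left(O,b \right)} = \frac{b + b}{O - 15} = \frac{2 b}{-15 + O}$)
$\frac{308799}{q{\left(-671,81 \right)}} - \frac{164349}{430737} = \frac{308799}{2 \cdot 81 \frac{1}{-15 - 671}} - \frac{164349}{430737} = \frac{308799}{2 \cdot 81 \frac{1}{-686}} - \frac{54783}{143579} = \frac{308799}{2 \cdot 81 \left(- \frac{1}{686}\right)} - \frac{54783}{143579} = \frac{308799}{- \frac{81}{343}} - \frac{54783}{143579} = 308799 \left(- \frac{343}{81}\right) - \frac{54783}{143579} = - \frac{3922891}{3} - \frac{54783}{143579} = - \frac{563244931238}{430737}$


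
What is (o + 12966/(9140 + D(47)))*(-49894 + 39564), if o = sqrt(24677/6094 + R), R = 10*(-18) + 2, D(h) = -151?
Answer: -133938780/8989 - 5165*I*sqrt(6459975170)/3047 ≈ -14900.0 - 1.3624e+5*I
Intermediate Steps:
R = -178 (R = -180 + 2 = -178)
o = I*sqrt(6459975170)/6094 (o = sqrt(24677/6094 - 178) = sqrt(-1060055/6094) = I*sqrt(6459975170)/6094 ≈ 13.189*I)
(o + 12966/(9140 + D(47)))*(-49894 + 39564) = (I*sqrt(6459975170)/6094 + 12966/(9140 - 151))*(-49894 + 39564) = (I*sqrt(6459975170)/6094 + 12966/8989)*(-10330) = (12966/8989 + I*sqrt(6459975170)/6094)*(-10330) = -133938780/8989 - 5165*I*sqrt(6459975170)/3047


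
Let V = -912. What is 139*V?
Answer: -126768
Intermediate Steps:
139*V = 139*(-912) = -126768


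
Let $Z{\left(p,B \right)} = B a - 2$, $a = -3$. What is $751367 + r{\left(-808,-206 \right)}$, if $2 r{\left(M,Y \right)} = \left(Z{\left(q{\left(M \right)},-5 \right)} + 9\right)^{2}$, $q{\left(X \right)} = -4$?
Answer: $751609$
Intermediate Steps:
$Z{\left(p,B \right)} = -2 - 3 B$ ($Z{\left(p,B \right)} = B \left(-3\right) - 2 = - 3 B - 2 = -2 - 3 B$)
$r{\left(M,Y \right)} = 242$ ($r{\left(M,Y \right)} = \frac{\left(\left(-2 - -15\right) + 9\right)^{2}}{2} = \frac{\left(\left(-2 + 15\right) + 9\right)^{2}}{2} = \frac{\left(13 + 9\right)^{2}}{2} = \frac{22^{2}}{2} = \frac{1}{2} \cdot 484 = 242$)
$751367 + r{\left(-808,-206 \right)} = 751367 + 242 = 751609$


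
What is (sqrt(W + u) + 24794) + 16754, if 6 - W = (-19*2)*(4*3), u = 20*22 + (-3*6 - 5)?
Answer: 41548 + sqrt(879) ≈ 41578.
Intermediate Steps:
u = 417 (u = 440 + (-18 - 5) = 440 - 23 = 417)
W = 462 (W = 6 - (-19*2)*4*3 = 6 - (-38)*12 = 6 - 1*(-456) = 6 + 456 = 462)
(sqrt(W + u) + 24794) + 16754 = (sqrt(462 + 417) + 24794) + 16754 = (sqrt(879) + 24794) + 16754 = (24794 + sqrt(879)) + 16754 = 41548 + sqrt(879)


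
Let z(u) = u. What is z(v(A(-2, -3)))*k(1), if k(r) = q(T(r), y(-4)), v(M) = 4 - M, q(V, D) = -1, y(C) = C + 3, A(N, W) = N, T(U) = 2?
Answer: -6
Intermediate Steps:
y(C) = 3 + C
k(r) = -1
z(v(A(-2, -3)))*k(1) = (4 - 1*(-2))*(-1) = (4 + 2)*(-1) = 6*(-1) = -6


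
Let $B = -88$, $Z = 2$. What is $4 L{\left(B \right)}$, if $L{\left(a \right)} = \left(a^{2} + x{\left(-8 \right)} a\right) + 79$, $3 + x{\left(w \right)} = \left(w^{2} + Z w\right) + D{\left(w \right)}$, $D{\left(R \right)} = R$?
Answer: $18268$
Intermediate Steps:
$x{\left(w \right)} = -3 + w^{2} + 3 w$ ($x{\left(w \right)} = -3 + \left(\left(w^{2} + 2 w\right) + w\right) = -3 + \left(w^{2} + 3 w\right) = -3 + w^{2} + 3 w$)
$L{\left(a \right)} = 79 + a^{2} + 37 a$ ($L{\left(a \right)} = \left(a^{2} + \left(-3 + \left(-8\right)^{2} + 3 \left(-8\right)\right) a\right) + 79 = \left(a^{2} + \left(-3 + 64 - 24\right) a\right) + 79 = \left(a^{2} + 37 a\right) + 79 = 79 + a^{2} + 37 a$)
$4 L{\left(B \right)} = 4 \left(79 + \left(-88\right)^{2} + 37 \left(-88\right)\right) = 4 \left(79 + 7744 - 3256\right) = 4 \cdot 4567 = 18268$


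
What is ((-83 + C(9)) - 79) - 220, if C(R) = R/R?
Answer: -381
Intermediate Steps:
C(R) = 1
((-83 + C(9)) - 79) - 220 = ((-83 + 1) - 79) - 220 = (-82 - 79) - 220 = -161 - 220 = -381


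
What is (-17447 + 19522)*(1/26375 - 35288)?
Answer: -77249842917/1055 ≈ -7.3223e+7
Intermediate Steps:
(-17447 + 19522)*(1/26375 - 35288) = 2075*(1/26375 - 35288) = 2075*(-930720999/26375) = -77249842917/1055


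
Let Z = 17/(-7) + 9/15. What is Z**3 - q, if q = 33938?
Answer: -1455353894/42875 ≈ -33944.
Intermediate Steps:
Z = -64/35 (Z = 17*(-1/7) + 9*(1/15) = -17/7 + 3/5 = -64/35 ≈ -1.8286)
Z**3 - q = (-64/35)**3 - 1*33938 = -262144/42875 - 33938 = -1455353894/42875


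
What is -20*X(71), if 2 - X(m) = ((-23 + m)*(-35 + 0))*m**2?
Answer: -169377640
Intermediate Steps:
X(m) = 2 - m**2*(805 - 35*m) (X(m) = 2 - (-23 + m)*(-35 + 0)*m**2 = 2 - (-23 + m)*(-35)*m**2 = 2 - (805 - 35*m)*m**2 = 2 - m**2*(805 - 35*m))
-20*X(71) = -20*(2 - 805*71**2 + 35*71**3) = -20*(2 - 805*5041 + 35*357911) = -20*(2 - 4058005 + 12526885) = -20*8468882 = -169377640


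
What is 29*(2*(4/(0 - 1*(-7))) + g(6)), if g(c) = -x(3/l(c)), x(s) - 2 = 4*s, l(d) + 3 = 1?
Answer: 1044/7 ≈ 149.14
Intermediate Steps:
l(d) = -2 (l(d) = -3 + 1 = -2)
x(s) = 2 + 4*s
g(c) = 4 (g(c) = -(2 + 4*(3/(-2))) = -(2 + 4*(3*(-1/2))) = -(2 + 4*(-3/2)) = -(2 - 6) = -1*(-4) = 4)
29*(2*(4/(0 - 1*(-7))) + g(6)) = 29*(2*(4/(0 - 1*(-7))) + 4) = 29*(2*(4/(0 + 7)) + 4) = 29*(2*(4/7) + 4) = 29*(8/7 + 4) = 29*(36/7) = 1044/7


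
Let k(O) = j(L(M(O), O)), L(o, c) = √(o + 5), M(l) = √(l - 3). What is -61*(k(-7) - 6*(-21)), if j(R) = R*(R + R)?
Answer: -8296 - 122*I*√10 ≈ -8296.0 - 385.8*I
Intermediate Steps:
M(l) = √(-3 + l)
L(o, c) = √(5 + o)
j(R) = 2*R² (j(R) = R*(2*R) = 2*R²)
k(O) = 10 + 2*√(-3 + O) (k(O) = 2*(√(5 + √(-3 + O)))² = 2*(5 + √(-3 + O)) = 10 + 2*√(-3 + O))
-61*(k(-7) - 6*(-21)) = -61*((10 + 2*√(-3 - 7)) - 6*(-21)) = -61*((10 + 2*√(-10)) + 126) = -61*((10 + 2*(I*√10)) + 126) = -61*((10 + 2*I*√10) + 126) = -61*(136 + 2*I*√10) = -8296 - 122*I*√10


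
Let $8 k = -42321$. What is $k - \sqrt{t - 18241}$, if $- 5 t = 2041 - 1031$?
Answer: $- \frac{42321}{8} - i \sqrt{18443} \approx -5290.1 - 135.8 i$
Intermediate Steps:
$k = - \frac{42321}{8}$ ($k = \frac{1}{8} \left(-42321\right) = - \frac{42321}{8} \approx -5290.1$)
$t = -202$ ($t = - \frac{2041 - 1031}{5} = \left(- \frac{1}{5}\right) 1010 = -202$)
$k - \sqrt{t - 18241} = - \frac{42321}{8} - \sqrt{-202 - 18241} = - \frac{42321}{8} - \sqrt{-18443} = - \frac{42321}{8} - i \sqrt{18443}$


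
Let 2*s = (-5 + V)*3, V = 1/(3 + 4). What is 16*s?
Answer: -816/7 ≈ -116.57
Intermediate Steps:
V = ⅐ (V = 1/7 = ⅐ ≈ 0.14286)
s = -51/7 (s = ((-5 + ⅐)*3)/2 = (-34/7*3)/2 = (½)*(-102/7) = -51/7 ≈ -7.2857)
16*s = 16*(-51/7) = -816/7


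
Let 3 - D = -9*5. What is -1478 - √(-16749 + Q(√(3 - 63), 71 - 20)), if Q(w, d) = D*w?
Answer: -1478 - √(-16749 + 96*I*√15) ≈ -1479.4 - 129.43*I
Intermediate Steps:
D = 48 (D = 3 - (-9)*5 = 3 - 1*(-45) = 3 + 45 = 48)
Q(w, d) = 48*w
-1478 - √(-16749 + Q(√(3 - 63), 71 - 20)) = -1478 - √(-16749 + 48*√(3 - 63)) = -1478 - √(-16749 + 48*√(-60)) = -1478 - √(-16749 + 48*(2*I*√15)) = -1478 - √(-16749 + 96*I*√15)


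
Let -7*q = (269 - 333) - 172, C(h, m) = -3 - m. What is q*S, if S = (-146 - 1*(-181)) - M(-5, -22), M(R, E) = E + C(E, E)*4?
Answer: -4484/7 ≈ -640.57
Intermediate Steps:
M(R, E) = -12 - 3*E (M(R, E) = E + (-3 - E)*4 = E + (-12 - 4*E) = -12 - 3*E)
q = 236/7 (q = -((269 - 333) - 172)/7 = -(-64 - 172)/7 = -1/7*(-236) = 236/7 ≈ 33.714)
S = -19 (S = (-146 - 1*(-181)) - (-12 - 3*(-22)) = (-146 + 181) - (-12 + 66) = 35 - 1*54 = 35 - 54 = -19)
q*S = (236/7)*(-19) = -4484/7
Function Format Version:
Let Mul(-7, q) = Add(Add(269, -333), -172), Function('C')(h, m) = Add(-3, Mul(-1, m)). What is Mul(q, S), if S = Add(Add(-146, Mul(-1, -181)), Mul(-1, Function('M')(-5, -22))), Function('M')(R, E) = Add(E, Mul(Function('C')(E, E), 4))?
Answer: Rational(-4484, 7) ≈ -640.57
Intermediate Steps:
Function('M')(R, E) = Add(-12, Mul(-3, E)) (Function('M')(R, E) = Add(E, Mul(Add(-3, Mul(-1, E)), 4)) = Add(E, Add(-12, Mul(-4, E))) = Add(-12, Mul(-3, E)))
q = Rational(236, 7) (q = Mul(Rational(-1, 7), Add(Add(269, -333), -172)) = Mul(Rational(-1, 7), Add(-64, -172)) = Mul(Rational(-1, 7), -236) = Rational(236, 7) ≈ 33.714)
S = -19 (S = Add(Add(-146, Mul(-1, -181)), Mul(-1, Add(-12, Mul(-3, -22)))) = Add(Add(-146, 181), Mul(-1, Add(-12, 66))) = Add(35, Mul(-1, 54)) = Add(35, -54) = -19)
Mul(q, S) = Mul(Rational(236, 7), -19) = Rational(-4484, 7)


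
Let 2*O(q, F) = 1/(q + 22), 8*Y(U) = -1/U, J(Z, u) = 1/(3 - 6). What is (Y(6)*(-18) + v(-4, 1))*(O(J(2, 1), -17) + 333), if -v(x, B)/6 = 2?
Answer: -4026249/1040 ≈ -3871.4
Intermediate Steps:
v(x, B) = -12 (v(x, B) = -6*2 = -12)
J(Z, u) = -⅓ (J(Z, u) = 1/(-3) = -⅓)
Y(U) = -1/(8*U) (Y(U) = (-1/U)/8 = -1/(8*U))
O(q, F) = 1/(2*(22 + q)) (O(q, F) = 1/(2*(q + 22)) = 1/(2*(22 + q)))
(Y(6)*(-18) + v(-4, 1))*(O(J(2, 1), -17) + 333) = (-⅛/6*(-18) - 12)*(1/(2*(22 - ⅓)) + 333) = (-⅛*⅙*(-18) - 12)*(1/(2*(65/3)) + 333) = (-1/48*(-18) - 12)*((½)*(3/65) + 333) = (3/8 - 12)*(3/130 + 333) = -93/8*43293/130 = -4026249/1040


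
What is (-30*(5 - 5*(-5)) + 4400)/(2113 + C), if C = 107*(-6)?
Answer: 3500/1471 ≈ 2.3793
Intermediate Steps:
C = -642
(-30*(5 - 5*(-5)) + 4400)/(2113 + C) = (-30*(5 - 5*(-5)) + 4400)/(2113 - 642) = (-30*(5 + 25) + 4400)/1471 = (-30*30 + 4400)*(1/1471) = (-900 + 4400)*(1/1471) = 3500*(1/1471) = 3500/1471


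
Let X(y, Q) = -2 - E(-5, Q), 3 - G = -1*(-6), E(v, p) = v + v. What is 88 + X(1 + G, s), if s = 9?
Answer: 96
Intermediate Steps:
E(v, p) = 2*v
G = -3 (G = 3 - (-1)*(-6) = 3 - 1*6 = 3 - 6 = -3)
X(y, Q) = 8 (X(y, Q) = -2 - 2*(-5) = -2 - 1*(-10) = -2 + 10 = 8)
88 + X(1 + G, s) = 88 + 8 = 96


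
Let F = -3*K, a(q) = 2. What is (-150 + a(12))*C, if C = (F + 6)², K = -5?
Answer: -65268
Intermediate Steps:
F = 15 (F = -3*(-5) = 15)
C = 441 (C = (15 + 6)² = 21² = 441)
(-150 + a(12))*C = (-150 + 2)*441 = -148*441 = -65268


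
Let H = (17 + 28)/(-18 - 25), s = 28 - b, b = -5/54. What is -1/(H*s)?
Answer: 258/7585 ≈ 0.034015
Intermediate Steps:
b = -5/54 (b = -5*1/54 = -5/54 ≈ -0.092593)
s = 1517/54 (s = 28 - 1*(-5/54) = 28 + 5/54 = 1517/54 ≈ 28.093)
H = -45/43 (H = 45/(-43) = 45*(-1/43) = -45/43 ≈ -1.0465)
-1/(H*s) = -1/((-45/43*1517/54)) = -1/(-7585/258) = -1*(-258/7585) = 258/7585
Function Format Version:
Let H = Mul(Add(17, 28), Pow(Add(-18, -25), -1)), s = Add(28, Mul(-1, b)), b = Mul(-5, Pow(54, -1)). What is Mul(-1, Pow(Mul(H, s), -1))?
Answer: Rational(258, 7585) ≈ 0.034015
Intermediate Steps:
b = Rational(-5, 54) (b = Mul(-5, Rational(1, 54)) = Rational(-5, 54) ≈ -0.092593)
s = Rational(1517, 54) (s = Add(28, Mul(-1, Rational(-5, 54))) = Add(28, Rational(5, 54)) = Rational(1517, 54) ≈ 28.093)
H = Rational(-45, 43) (H = Mul(45, Pow(-43, -1)) = Mul(45, Rational(-1, 43)) = Rational(-45, 43) ≈ -1.0465)
Mul(-1, Pow(Mul(H, s), -1)) = Mul(-1, Pow(Mul(Rational(-45, 43), Rational(1517, 54)), -1)) = Mul(-1, Pow(Rational(-7585, 258), -1)) = Mul(-1, Rational(-258, 7585)) = Rational(258, 7585)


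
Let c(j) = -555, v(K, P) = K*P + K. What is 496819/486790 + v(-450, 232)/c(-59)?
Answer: 3421044403/18011230 ≈ 189.94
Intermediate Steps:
v(K, P) = K + K*P
496819/486790 + v(-450, 232)/c(-59) = 496819/486790 - 450*(1 + 232)/(-555) = 496819*(1/486790) - 450*233*(-1/555) = 496819/486790 - 104850*(-1/555) = 496819/486790 + 6990/37 = 3421044403/18011230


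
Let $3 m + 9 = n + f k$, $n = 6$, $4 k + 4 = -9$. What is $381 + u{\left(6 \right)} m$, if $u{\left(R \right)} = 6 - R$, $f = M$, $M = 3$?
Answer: $381$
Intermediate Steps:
$k = - \frac{13}{4}$ ($k = -1 + \frac{1}{4} \left(-9\right) = -1 - \frac{9}{4} = - \frac{13}{4} \approx -3.25$)
$f = 3$
$m = - \frac{17}{4}$ ($m = -3 + \frac{6 + 3 \left(- \frac{13}{4}\right)}{3} = -3 + \frac{6 - \frac{39}{4}}{3} = -3 + \frac{1}{3} \left(- \frac{15}{4}\right) = -3 - \frac{5}{4} = - \frac{17}{4} \approx -4.25$)
$381 + u{\left(6 \right)} m = 381 + \left(6 - 6\right) \left(- \frac{17}{4}\right) = 381 + 0 \left(- \frac{17}{4}\right) = 381 + 0 = 381$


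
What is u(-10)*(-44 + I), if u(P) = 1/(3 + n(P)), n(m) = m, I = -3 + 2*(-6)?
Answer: 59/7 ≈ 8.4286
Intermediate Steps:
I = -15 (I = -3 - 12 = -15)
u(P) = 1/(3 + P)
u(-10)*(-44 + I) = (-44 - 15)/(3 - 10) = -59/(-7) = -⅐*(-59) = 59/7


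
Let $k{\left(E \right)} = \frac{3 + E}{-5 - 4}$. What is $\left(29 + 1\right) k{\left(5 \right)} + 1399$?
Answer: $\frac{4117}{3} \approx 1372.3$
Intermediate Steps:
$k{\left(E \right)} = - \frac{1}{3} - \frac{E}{9}$ ($k{\left(E \right)} = \frac{3 + E}{-9} = \left(3 + E\right) \left(- \frac{1}{9}\right) = - \frac{1}{3} - \frac{E}{9}$)
$\left(29 + 1\right) k{\left(5 \right)} + 1399 = \left(29 + 1\right) \left(- \frac{1}{3} - \frac{5}{9}\right) + 1399 = 30 \left(- \frac{1}{3} - \frac{5}{9}\right) + 1399 = 30 \left(- \frac{8}{9}\right) + 1399 = - \frac{80}{3} + 1399 = \frac{4117}{3}$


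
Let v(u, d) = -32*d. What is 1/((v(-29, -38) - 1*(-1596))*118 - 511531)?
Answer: -1/179715 ≈ -5.5644e-6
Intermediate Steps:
1/((v(-29, -38) - 1*(-1596))*118 - 511531) = 1/((-32*(-38) - 1*(-1596))*118 - 511531) = 1/((1216 + 1596)*118 - 511531) = 1/(2812*118 - 511531) = 1/(331816 - 511531) = 1/(-179715) = -1/179715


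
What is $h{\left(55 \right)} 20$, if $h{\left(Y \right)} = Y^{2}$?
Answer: $60500$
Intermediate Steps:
$h{\left(55 \right)} 20 = 55^{2} \cdot 20 = 3025 \cdot 20 = 60500$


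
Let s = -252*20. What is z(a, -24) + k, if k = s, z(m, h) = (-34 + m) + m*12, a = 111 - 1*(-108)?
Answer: -2227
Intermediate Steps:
a = 219 (a = 111 + 108 = 219)
z(m, h) = -34 + 13*m (z(m, h) = (-34 + m) + 12*m = -34 + 13*m)
s = -5040
k = -5040
z(a, -24) + k = (-34 + 13*219) - 5040 = (-34 + 2847) - 5040 = 2813 - 5040 = -2227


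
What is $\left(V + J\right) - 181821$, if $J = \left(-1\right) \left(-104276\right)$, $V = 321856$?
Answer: $244311$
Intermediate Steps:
$J = 104276$
$\left(V + J\right) - 181821 = \left(321856 + 104276\right) - 181821 = 426132 - 181821 = 244311$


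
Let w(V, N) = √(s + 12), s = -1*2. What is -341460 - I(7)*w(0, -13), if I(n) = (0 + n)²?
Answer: -341460 - 49*√10 ≈ -3.4162e+5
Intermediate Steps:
s = -2
w(V, N) = √10 (w(V, N) = √(-2 + 12) = √10)
I(n) = n²
-341460 - I(7)*w(0, -13) = -341460 - 7²*√10 = -341460 - 49*√10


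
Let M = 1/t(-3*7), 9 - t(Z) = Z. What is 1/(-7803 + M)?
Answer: -30/234089 ≈ -0.00012816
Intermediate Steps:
t(Z) = 9 - Z
M = 1/30 (M = 1/(9 - (-3)*7) = 1/(9 - 1*(-21)) = 1/(9 + 21) = 1/30 ≈ 0.033333)
1/(-7803 + M) = 1/(-7803 + 1/30) = 1/(-234089/30) = -30/234089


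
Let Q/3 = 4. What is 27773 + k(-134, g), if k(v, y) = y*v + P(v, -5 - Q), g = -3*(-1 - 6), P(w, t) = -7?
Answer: 24952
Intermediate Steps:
Q = 12 (Q = 3*4 = 12)
g = 21 (g = -3*(-7) = 21)
k(v, y) = -7 + v*y (k(v, y) = y*v - 7 = v*y - 7 = -7 + v*y)
27773 + k(-134, g) = 27773 + (-7 - 134*21) = 27773 + (-7 - 2814) = 27773 - 2821 = 24952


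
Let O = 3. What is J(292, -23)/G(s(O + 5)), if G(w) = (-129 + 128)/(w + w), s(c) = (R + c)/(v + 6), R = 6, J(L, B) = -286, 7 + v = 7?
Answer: 4004/3 ≈ 1334.7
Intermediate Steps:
v = 0 (v = -7 + 7 = 0)
s(c) = 1 + c/6 (s(c) = (6 + c)/(0 + 6) = (6 + c)/6 = (6 + c)*(⅙) = 1 + c/6)
G(w) = -1/(2*w)
J(292, -23)/G(s(O + 5)) = -(-572 - 286*(3 + 5)/3) = -286/((-1/(2*(1 + (⅙)*8)))) = -286/((-1/(2*(1 + 4/3)))) = -286/((-1/(2*7/3))) = -286/((-½*3/7)) = -286/(-3/14) = -286*(-14/3) = 4004/3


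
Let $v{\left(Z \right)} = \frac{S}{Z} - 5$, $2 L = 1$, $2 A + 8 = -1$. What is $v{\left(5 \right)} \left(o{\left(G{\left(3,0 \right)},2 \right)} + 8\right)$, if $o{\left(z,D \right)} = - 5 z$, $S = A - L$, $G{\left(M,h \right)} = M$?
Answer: $42$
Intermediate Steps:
$A = - \frac{9}{2}$ ($A = -4 + \frac{1}{2} \left(-1\right) = -4 - \frac{1}{2} = - \frac{9}{2} \approx -4.5$)
$L = \frac{1}{2}$ ($L = \frac{1}{2} \cdot 1 = \frac{1}{2} \approx 0.5$)
$S = -5$ ($S = - \frac{9}{2} - \frac{1}{2} = -5$)
$v{\left(Z \right)} = -5 - \frac{5}{Z}$ ($v{\left(Z \right)} = - \frac{5}{Z} - 5 = -5 - \frac{5}{Z}$)
$v{\left(5 \right)} \left(o{\left(G{\left(3,0 \right)},2 \right)} + 8\right) = \left(-5 - \frac{5}{5}\right) \left(\left(-5\right) 3 + 8\right) = \left(-5 - 1\right) \left(-15 + 8\right) = \left(-5 - 1\right) \left(-7\right) = \left(-6\right) \left(-7\right) = 42$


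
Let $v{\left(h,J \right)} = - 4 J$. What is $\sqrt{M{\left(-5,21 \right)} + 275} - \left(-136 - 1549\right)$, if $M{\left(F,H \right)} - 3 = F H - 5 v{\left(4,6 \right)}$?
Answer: $1685 + \sqrt{293} \approx 1702.1$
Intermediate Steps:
$M{\left(F,H \right)} = 123 + F H$ ($M{\left(F,H \right)} = 3 + \left(F H - 5 \left(\left(-4\right) 6\right)\right) = 3 + \left(F H - -120\right) = 3 + \left(F H + 120\right) = 3 + \left(120 + F H\right) = 123 + F H$)
$\sqrt{M{\left(-5,21 \right)} + 275} - \left(-136 - 1549\right) = \sqrt{\left(123 - 105\right) + 275} - \left(-136 - 1549\right) = \sqrt{18 + 275} - -1685 = \sqrt{293} + 1685 = 1685 + \sqrt{293}$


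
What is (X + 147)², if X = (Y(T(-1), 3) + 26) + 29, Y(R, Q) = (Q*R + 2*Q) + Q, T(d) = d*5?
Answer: 38416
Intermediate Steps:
T(d) = 5*d
Y(R, Q) = 3*Q + Q*R (Y(R, Q) = (2*Q + Q*R) + Q = 3*Q + Q*R)
X = 49 (X = (3*(3 + 5*(-1)) + 26) + 29 = (3*(3 - 5) + 26) + 29 = (3*(-2) + 26) + 29 = (-6 + 26) + 29 = 20 + 29 = 49)
(X + 147)² = (49 + 147)² = 196² = 38416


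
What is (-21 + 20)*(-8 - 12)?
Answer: 20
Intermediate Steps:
(-21 + 20)*(-8 - 12) = -1*(-20) = 20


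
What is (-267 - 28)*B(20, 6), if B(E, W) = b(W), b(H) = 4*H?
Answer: -7080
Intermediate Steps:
B(E, W) = 4*W
(-267 - 28)*B(20, 6) = (-267 - 28)*(4*6) = -295*24 = -7080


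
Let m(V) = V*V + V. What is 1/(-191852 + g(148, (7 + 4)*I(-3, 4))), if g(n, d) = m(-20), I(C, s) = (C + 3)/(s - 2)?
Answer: -1/191472 ≈ -5.2227e-6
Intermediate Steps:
m(V) = V + V**2 (m(V) = V**2 + V = V + V**2)
I(C, s) = (3 + C)/(-2 + s)
g(n, d) = 380 (g(n, d) = -20*(1 - 20) = -20*(-19) = 380)
1/(-191852 + g(148, (7 + 4)*I(-3, 4))) = 1/(-191852 + 380) = 1/(-191472) = -1/191472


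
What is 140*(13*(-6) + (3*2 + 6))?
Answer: -9240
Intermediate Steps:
140*(13*(-6) + (3*2 + 6)) = 140*(-78 + (6 + 6)) = 140*(-78 + 12) = 140*(-66) = -9240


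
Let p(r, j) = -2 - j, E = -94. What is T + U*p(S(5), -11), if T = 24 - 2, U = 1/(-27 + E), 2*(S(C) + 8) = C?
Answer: 2653/121 ≈ 21.926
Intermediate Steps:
S(C) = -8 + C/2
U = -1/121 (U = 1/(-27 - 94) = 1/(-121) = -1/121 ≈ -0.0082645)
T = 22
T + U*p(S(5), -11) = 22 - (-2 - 1*(-11))/121 = 22 - (-2 + 11)/121 = 22 - 1/121*9 = 22 - 9/121 = 2653/121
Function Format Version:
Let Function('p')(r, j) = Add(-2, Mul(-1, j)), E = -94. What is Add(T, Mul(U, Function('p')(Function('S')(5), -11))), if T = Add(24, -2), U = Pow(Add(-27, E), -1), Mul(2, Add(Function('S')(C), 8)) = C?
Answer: Rational(2653, 121) ≈ 21.926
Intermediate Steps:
Function('S')(C) = Add(-8, Mul(Rational(1, 2), C))
U = Rational(-1, 121) (U = Pow(Add(-27, -94), -1) = Pow(-121, -1) = Rational(-1, 121) ≈ -0.0082645)
T = 22
Add(T, Mul(U, Function('p')(Function('S')(5), -11))) = Add(22, Mul(Rational(-1, 121), Add(-2, Mul(-1, -11)))) = Add(22, Mul(Rational(-1, 121), Add(-2, 11))) = Add(22, Mul(Rational(-1, 121), 9)) = Add(22, Rational(-9, 121)) = Rational(2653, 121)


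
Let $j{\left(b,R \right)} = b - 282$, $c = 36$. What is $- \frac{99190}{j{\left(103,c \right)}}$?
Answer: $\frac{99190}{179} \approx 554.13$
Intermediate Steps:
$j{\left(b,R \right)} = -282 + b$
$- \frac{99190}{j{\left(103,c \right)}} = - \frac{99190}{-282 + 103} = - \frac{99190}{-179} = \left(-99190\right) \left(- \frac{1}{179}\right) = \frac{99190}{179}$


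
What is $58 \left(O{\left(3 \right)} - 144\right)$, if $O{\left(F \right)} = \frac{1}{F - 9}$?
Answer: $- \frac{25085}{3} \approx -8361.7$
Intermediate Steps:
$O{\left(F \right)} = \frac{1}{-9 + F}$
$58 \left(O{\left(3 \right)} - 144\right) = 58 \left(\frac{1}{-9 + 3} - 144\right) = 58 \left(\frac{1}{-6} - 144\right) = 58 \left(- \frac{1}{6} - 144\right) = 58 \left(- \frac{865}{6}\right) = - \frac{25085}{3}$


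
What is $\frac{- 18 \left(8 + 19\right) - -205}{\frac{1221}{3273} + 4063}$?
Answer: $- \frac{306571}{4433140} \approx -0.069154$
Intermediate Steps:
$\frac{- 18 \left(8 + 19\right) - -205}{\frac{1221}{3273} + 4063} = \frac{\left(-18\right) 27 + 205}{1221 \cdot \frac{1}{3273} + 4063} = \frac{-486 + 205}{\frac{407}{1091} + 4063} = - \frac{281}{\frac{4433140}{1091}} = \left(-281\right) \frac{1091}{4433140} = - \frac{306571}{4433140}$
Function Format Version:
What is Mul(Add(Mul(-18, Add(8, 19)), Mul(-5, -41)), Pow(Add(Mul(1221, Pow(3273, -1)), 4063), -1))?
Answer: Rational(-306571, 4433140) ≈ -0.069154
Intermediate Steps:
Mul(Add(Mul(-18, Add(8, 19)), Mul(-5, -41)), Pow(Add(Mul(1221, Pow(3273, -1)), 4063), -1)) = Mul(Add(Mul(-18, 27), 205), Pow(Add(Mul(1221, Rational(1, 3273)), 4063), -1)) = Mul(Add(-486, 205), Pow(Add(Rational(407, 1091), 4063), -1)) = Mul(-281, Pow(Rational(4433140, 1091), -1)) = Mul(-281, Rational(1091, 4433140)) = Rational(-306571, 4433140)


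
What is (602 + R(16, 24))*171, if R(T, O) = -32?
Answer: 97470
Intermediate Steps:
(602 + R(16, 24))*171 = (602 - 32)*171 = 570*171 = 97470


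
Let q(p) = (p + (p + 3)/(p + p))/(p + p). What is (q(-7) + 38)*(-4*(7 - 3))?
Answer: -30168/49 ≈ -615.67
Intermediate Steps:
q(p) = (p + (3 + p)/(2*p))/(2*p) (q(p) = (p + (3 + p)/((2*p)))/((2*p)) = (p + (3 + p)*(1/(2*p)))*(1/(2*p)) = (p + (3 + p)/(2*p))*(1/(2*p)) = (p + (3 + p)/(2*p))/(2*p))
(q(-7) + 38)*(-4*(7 - 3)) = ((¼)*(3 - 7 + 2*(-7)²)/(-7)² + 38)*(-4*(7 - 3)) = ((¼)*(1/49)*(3 - 7 + 2*49) + 38)*(-4*4) = ((¼)*(1/49)*(3 - 7 + 98) + 38)*(-16) = ((¼)*(1/49)*94 + 38)*(-16) = (47/98 + 38)*(-16) = (3771/98)*(-16) = -30168/49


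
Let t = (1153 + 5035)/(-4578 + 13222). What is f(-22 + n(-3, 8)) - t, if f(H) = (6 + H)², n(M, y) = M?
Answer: 778574/2161 ≈ 360.28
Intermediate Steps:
t = 1547/2161 (t = 6188/8644 = 6188*(1/8644) = 1547/2161 ≈ 0.71587)
f(-22 + n(-3, 8)) - t = (6 + (-22 - 3))² - 1*1547/2161 = (6 - 25)² - 1547/2161 = (-19)² - 1547/2161 = 361 - 1547/2161 = 778574/2161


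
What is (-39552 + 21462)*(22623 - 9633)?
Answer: -234989100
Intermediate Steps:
(-39552 + 21462)*(22623 - 9633) = -18090*12990 = -234989100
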